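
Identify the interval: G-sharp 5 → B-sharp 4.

Descending from G#5 to B#4 is the same interval as ascending B#4 to G#5.
B to G spans six letter names (B-C-D-E-F-G), so the interval is some kind of sixth.
B#4 to G#5 is 8 semitones, a half step short of the major sixth (9), so this is minor.

m6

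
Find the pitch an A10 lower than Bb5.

Gbb4

Counting three letter names plus an octave down from B lands on G.
Moving 17 semitones down from Bb5 (the size of an augmented tenth) reaches Gbb4.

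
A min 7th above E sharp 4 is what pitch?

D sharp 5

Seven letter names up from E: D.
Moving 10 semitones up from E#4 (the size of a minor seventh) reaches D#5.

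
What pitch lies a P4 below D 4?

A 3

Four letter names down from D: A.
Moving 5 semitones down from D4 (the size of a perfect fourth) reaches A3.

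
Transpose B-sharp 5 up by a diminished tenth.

D 7

Counting three letter names plus an octave up from B lands on D.
A diminished tenth is 14 semitones; 14 semitones up from B#5 gives D7.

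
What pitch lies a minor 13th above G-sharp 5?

Six letters up from G (plus an octave) reaches E.
A minor thirteenth spans 20 semitones, so from G#5 the target pitch is E7.

E 7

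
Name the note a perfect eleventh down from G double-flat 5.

D double-flat 4

The eleventh's letter: G down four letter names plus an octave → D.
A perfect eleventh is 17 semitones; 17 semitones down from Gbb5 gives Dbb4.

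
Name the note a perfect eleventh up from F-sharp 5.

B 6

Counting four letter names plus an octave up from F lands on B.
Moving 17 semitones up from F#5 (the size of a perfect eleventh) reaches B6.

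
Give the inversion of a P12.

P4

First reduce the compound perfect twelfth to its simple form, a perfect fifth.
Inverted interval numbers add to nine, so a fifth pairs with a fourth (5 + 4 = 9).
And perfect stays perfect under inversion, so we get a perfect fourth.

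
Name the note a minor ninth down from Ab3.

Counting two letter names plus an octave down from A lands on G.
Moving 13 semitones down from Ab3 (the size of a minor ninth) reaches G2.

G2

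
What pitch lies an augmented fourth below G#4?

The fourth takes the letter from G down to D.
An augmented fourth spans 6 semitones, so from G#4 the target pitch is D4.

D4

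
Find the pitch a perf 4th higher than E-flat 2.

A-flat 2

Counting four letter names up from E lands on A.
A perfect fourth spans 5 semitones, so from Eb2 the target pitch is Ab2.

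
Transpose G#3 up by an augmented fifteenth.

A fifteenth keeps the letter name G, two octaves up from G.
An augmented fifteenth is 25 semitones; 25 semitones up from G#3 gives G##5.

G##5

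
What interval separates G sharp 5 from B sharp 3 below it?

minor thirteenth

Descending from G#5 to B#3 is the same interval as ascending B#3 to G#5.
B to G spans six letter names (B-C-D-E-F-G), plus an octave: a thirteenth.
A major thirteenth would be 21 semitones, but B#3 to G#5 is 20 — one semitone narrower, making it a minor thirteenth.
(Equivalently, a compound minor sixth: a minor sixth plus an octave.)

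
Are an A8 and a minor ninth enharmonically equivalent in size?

An augmented octave spans 13 semitones, and a minor ninth also spans 13 semitones — they're enharmonic.

Yes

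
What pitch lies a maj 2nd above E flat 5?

F 5

Counting two letter names up from E lands on F.
A major second spans 2 semitones, so from Eb5 the target pitch is F5.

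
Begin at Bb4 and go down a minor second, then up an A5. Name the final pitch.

A minor second down from Bb4 is A4.
An augmented fifth up from A4 is E#5.

E#5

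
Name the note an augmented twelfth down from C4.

The twelfth's letter: C down five letter names plus an octave → F.
Moving 20 semitones down from C4 (the size of an augmented twelfth) reaches Fb2.

Fb2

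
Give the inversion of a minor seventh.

The rule of nine gives the new number: 9 − 7 = 2, so a seventh becomes a second.
The quality also flips — minor becomes major — giving a major second.

major second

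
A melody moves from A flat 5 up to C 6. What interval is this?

major third

A to C spans three letter names (A-B-C): a third.
Counting semitones, Ab5→C6 is 4, which is the major third.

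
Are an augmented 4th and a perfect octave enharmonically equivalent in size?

No

6 semitones (augmented fourth) vs 12 semitones (perfect octave): not equal.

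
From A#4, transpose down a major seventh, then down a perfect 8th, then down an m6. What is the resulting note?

D#2

A#4 down a major seventh → B3 (11 semitones).
B3 down a perfect octave → B2 (12 semitones).
Down a minor sixth from B2: D#2 (8 semitones down).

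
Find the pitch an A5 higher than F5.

Five letter names up from F: C.
Moving 8 semitones up from F5 (the size of an augmented fifth) reaches C#6.

C#6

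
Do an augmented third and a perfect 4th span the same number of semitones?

Yes

Both span 5 semitones: an augmented third and a perfect fourth are the same chromatic distance.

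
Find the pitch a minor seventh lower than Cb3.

Db2

The seventh takes the letter from C down to D.
A minor seventh spans 10 semitones, so from Cb3 the target pitch is Db2.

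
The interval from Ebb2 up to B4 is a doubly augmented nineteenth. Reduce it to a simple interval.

doubly augmented fifth

Take out 2 octaves (14 from the number): 19 − 14 = 5.
That makes a doubly augmented nineteenth a compound doubly augmented fifth — 2 octaves plus a doubly augmented fifth.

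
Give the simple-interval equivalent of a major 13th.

major 6th

Each octave removed subtracts seven from the number: 13 − 7 = 6.
Quality carries through unchanged, so the simple form is a major sixth.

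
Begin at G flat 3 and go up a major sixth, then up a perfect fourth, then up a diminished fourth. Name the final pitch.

D double-flat 5

A major sixth up from Gb3 is Eb4.
A perfect fourth up from Eb4 is Ab4.
Ab4 up a diminished fourth → Dbb5 (4 semitones).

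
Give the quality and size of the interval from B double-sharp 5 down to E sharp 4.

Descending from B##5 to E#4 is the same interval as ascending E#4 to B##5.
E to B spans five letter names (E-F-G-A-B), plus an octave: a twelfth.
A perfect twelfth would be 19 semitones; E#4 to B##5 is 20, one semitone wider, so the interval is augmented.
(Equivalently, a compound augmented fifth: an augmented fifth plus an octave.)

augmented 12th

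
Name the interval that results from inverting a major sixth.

m3

The rule of nine gives the new number: 9 − 6 = 3, so a sixth becomes a third.
The quality also flips — major becomes minor — giving a minor third.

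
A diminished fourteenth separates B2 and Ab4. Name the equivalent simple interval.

diminished seventh

Take out an octave (7 from the number): 14 − 7 = 7.
So a diminished fourteenth is an octave plus a diminished seventh. The quality is unchanged.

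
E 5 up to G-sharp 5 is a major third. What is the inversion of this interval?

Inverted interval numbers add to nine, so a third pairs with a sixth (3 + 6 = 9).
And major becomes minor under inversion, so we get a minor sixth.

minor 6th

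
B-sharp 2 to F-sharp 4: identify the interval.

B to F spans five letter names (B-C-D-E-F), plus an octave — that makes it a twelfth of some quality.
B#2 to F#4 spans 18 semitones — one semitone narrower than the perfect twelfth (19) — giving a diminished twelfth.
(Equivalently, a compound diminished fifth: a diminished fifth plus an octave.)

diminished twelfth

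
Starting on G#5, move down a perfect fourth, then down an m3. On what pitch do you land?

Down a perfect fourth from G#5: D#5 (5 semitones down).
Down a minor third from D#5: B#4 (3 semitones down).

B#4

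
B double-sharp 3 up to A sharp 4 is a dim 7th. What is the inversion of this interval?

augmented second

Inverted interval numbers add to nine, so a seventh pairs with a second (7 + 2 = 9).
Quality inverts too: diminished becomes augmented. That makes the inversion an augmented second.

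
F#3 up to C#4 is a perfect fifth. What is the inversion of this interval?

perfect 4th

Interval numbers invert to sum to nine: 5 + 4 = 9, so a fifth inverts to a fourth.
Quality inverts too: perfect stays perfect. That makes the inversion a perfect fourth.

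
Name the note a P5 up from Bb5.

F6

The fifth takes the letter from B up to F.
A perfect fifth is 7 semitones; 7 semitones up from Bb5 gives F6.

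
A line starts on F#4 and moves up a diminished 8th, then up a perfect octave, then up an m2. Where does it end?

A diminished octave up from F#4 is F5.
A perfect octave up from F5 is F6.
F6 up a minor second → Gb6 (1 semitone).

Gb6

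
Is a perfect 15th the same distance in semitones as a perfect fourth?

24 semitones (perfect fifteenth) vs 5 semitones (perfect fourth): not equal.

No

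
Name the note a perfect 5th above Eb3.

Bb3

The fifth takes the letter from E up to B.
A perfect fifth spans 7 semitones, so from Eb3 the target pitch is Bb3.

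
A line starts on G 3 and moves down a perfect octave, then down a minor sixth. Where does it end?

Down a perfect octave from G3: G2 (12 semitones down).
G2 down a minor sixth → B1 (8 semitones).

B 1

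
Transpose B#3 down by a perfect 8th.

An octave keeps the letter name B, an octave down from B.
Moving 12 semitones down from B#3 (the size of a perfect octave) reaches B#2.

B#2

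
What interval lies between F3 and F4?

perfect octave

F to F is the same letter name, plus an octave: an octave.
The perfect octave spans 12 semitones, and F3 to F4 is exactly 12 semitones — so this is a perfect octave.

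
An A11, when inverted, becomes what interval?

First reduce the compound augmented eleventh to its simple form, an augmented fourth.
The rule of nine gives the new number: 9 − 4 = 5, so a fourth becomes a fifth.
And augmented becomes diminished under inversion, so we get a diminished fifth.

diminished fifth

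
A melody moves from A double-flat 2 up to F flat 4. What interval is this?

A to F spans six letter names (A-B-C-D-E-F), plus an octave: a thirteenth.
Abb2 to Fb4 is 21 semitones, matching the major thirteenth exactly, so the quality is major.
(Equivalently, a compound major sixth: a major sixth plus an octave.)

major thirteenth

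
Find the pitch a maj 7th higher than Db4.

C5

The seventh takes the letter from D up to C.
A major seventh spans 11 semitones, so from Db4 the target pitch is C5.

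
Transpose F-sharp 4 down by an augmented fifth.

Five letter names down from F: B.
Moving 8 semitones down from F#4 (the size of an augmented fifth) reaches Bb3.

B-flat 3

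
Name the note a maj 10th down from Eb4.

Counting three letter names plus an octave down from E lands on C.
A major tenth spans 16 semitones, so from Eb4 the target pitch is Cb3.

Cb3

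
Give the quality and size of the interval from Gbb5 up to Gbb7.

G to G is the same letter name, plus 2 octaves, so the interval is some kind of fifteenth.
Counting semitones, Gbb5→Gbb7 is 24, which is the perfect fifteenth.
(Equivalently, a compound perfect octave: a perfect octave plus an octave.)

perfect fifteenth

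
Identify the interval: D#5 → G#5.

D to G spans four letter names (D-E-F-G) — that makes it a fourth of some quality.
The perfect fourth spans 5 semitones, and D#5 to G#5 is exactly 5 semitones — so this is a perfect fourth.

perfect fourth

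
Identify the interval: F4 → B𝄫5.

F to B spans four letter names (F-G-A-B), plus an octave, so the interval is some kind of eleventh.
A perfect eleventh would be 17 semitones; F4 to Bbb5 is 16, one semitone narrower, so the interval is diminished.
(Equivalently, a compound diminished fourth: a diminished fourth plus an octave.)

diminished eleventh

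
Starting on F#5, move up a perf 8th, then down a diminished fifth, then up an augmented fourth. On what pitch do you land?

A perfect octave up from F#5 is F#6.
A diminished fifth down from F#6 is B#5.
Up an augmented fourth from B#5: E##6 (6 semitones up).

E##6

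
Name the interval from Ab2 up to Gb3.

m7

A to G spans seven letter names (A-B-C-D-E-F-G) — that makes it a seventh of some quality.
A major seventh would be 11 semitones, but Ab2 to Gb3 is 10 — one semitone narrower, making it a minor seventh.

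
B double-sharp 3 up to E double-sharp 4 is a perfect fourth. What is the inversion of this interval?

perfect 5th

Inverted interval numbers add to nine, so a fourth pairs with a fifth (4 + 5 = 9).
The quality also flips — perfect stays perfect — giving a perfect fifth.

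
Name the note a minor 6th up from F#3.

D4

The sixth takes the letter from F up to D.
A minor sixth spans 8 semitones, so from F#3 the target pitch is D4.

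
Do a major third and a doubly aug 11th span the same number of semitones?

A major third spans 4 semitones; a doubly augmented eleventh spans 19 semitones. They differ by 15.

No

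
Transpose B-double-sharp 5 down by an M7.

Counting seven letter names down from B lands on C.
A major seventh is 11 semitones; 11 semitones down from B##5 gives C##5.

C-double-sharp 5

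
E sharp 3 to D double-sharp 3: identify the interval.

Descending from E#3 to D##3 is the same interval as ascending D##3 to E#3.
D to E spans two letter names (D-E), so the interval is some kind of second.
At 1 semitone, D##3→E#3 falls one short of a major second: minor.

minor second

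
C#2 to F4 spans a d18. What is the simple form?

diminished 4th

Subtracting seven from the interval number removes an octave: 18 − 14 = 4.
That makes a diminished eighteenth a compound diminished fourth — 2 octaves plus a diminished fourth.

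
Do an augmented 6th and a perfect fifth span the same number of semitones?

An augmented sixth spans 10 semitones; a perfect fifth spans 7 semitones. They differ by 3.

No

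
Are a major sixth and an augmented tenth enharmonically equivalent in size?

No

A major sixth spans 9 semitones; an augmented tenth spans 17 semitones. They differ by 8.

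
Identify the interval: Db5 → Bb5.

major sixth

D to B spans six letter names (D-E-F-G-A-B): a sixth.
Counting semitones, Db5→Bb5 is 9, which is the major sixth.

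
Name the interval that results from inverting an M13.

First reduce the compound major thirteenth to its simple form, a major sixth.
Interval numbers invert to sum to nine: 6 + 3 = 9, so a sixth inverts to a third.
The quality also flips — major becomes minor — giving a minor third.

minor third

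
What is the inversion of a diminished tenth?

augmented 6th

First reduce the compound diminished tenth to its simple form, a diminished third.
Inverted interval numbers add to nine, so a third pairs with a sixth (3 + 6 = 9).
The quality also flips — diminished becomes augmented — giving an augmented sixth.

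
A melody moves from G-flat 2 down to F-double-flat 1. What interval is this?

augmented ninth

Descending from Gb2 to Fbb1 is the same interval as ascending Fbb1 to Gb2.
F to G spans two letter names (F-G), plus an octave, so the interval is some kind of ninth.
A major ninth would be 14 semitones; Fbb1 to Gb2 is 15, one semitone wider, so the interval is augmented.
(Equivalently, a compound augmented second: an augmented second plus an octave.)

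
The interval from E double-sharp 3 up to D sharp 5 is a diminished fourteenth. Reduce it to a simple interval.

diminished 7th

Take out an octave (7 from the number): 14 − 7 = 7.
Quality carries through unchanged, so the simple form is a diminished seventh.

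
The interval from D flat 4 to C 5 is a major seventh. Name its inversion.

minor 2nd

Inverted interval numbers add to nine, so a seventh pairs with a second (7 + 2 = 9).
And major becomes minor under inversion, so we get a minor second.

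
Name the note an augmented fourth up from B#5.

Four letter names up from B: E.
An augmented fourth spans 6 semitones, so from B#5 the target pitch is E##6.

E##6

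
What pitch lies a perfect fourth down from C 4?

G 3

Four letter names down from C: G.
A perfect fourth spans 5 semitones, so from C4 the target pitch is G3.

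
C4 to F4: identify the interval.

perfect fourth

C to F spans four letter names (C-D-E-F): a fourth.
C4 to F4 is 5 semitones, matching the perfect fourth exactly, so the quality is perfect.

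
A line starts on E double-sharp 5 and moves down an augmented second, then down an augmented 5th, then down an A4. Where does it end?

Down an augmented second from E##5: D#5 (3 semitones down).
An augmented fifth down from D#5 is G4.
An augmented fourth down from G4 is Db4.

D flat 4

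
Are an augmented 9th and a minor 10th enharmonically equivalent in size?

An augmented ninth spans 15 semitones, and a minor tenth also spans 15 semitones — they're enharmonic.

Yes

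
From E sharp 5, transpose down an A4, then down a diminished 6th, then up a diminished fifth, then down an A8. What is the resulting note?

A 3

E#5 down an augmented fourth → B4 (6 semitones).
Down a diminished sixth from B4: D##4 (7 semitones down).
A diminished fifth up from D##4 is A#4.
An augmented octave down from A#4 is A3.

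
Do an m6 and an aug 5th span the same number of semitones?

Yes

A minor sixth spans 8 semitones, and an augmented fifth also spans 8 semitones — they're enharmonic.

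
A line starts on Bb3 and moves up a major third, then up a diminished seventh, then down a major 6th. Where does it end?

Up a major third from Bb3: D4 (4 semitones up).
Up a diminished seventh from D4: Cb5 (9 semitones up).
Down a major sixth from Cb5: Ebb4 (9 semitones down).

Ebb4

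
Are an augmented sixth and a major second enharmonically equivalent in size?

An augmented sixth spans 10 semitones; a major second spans 2 semitones. They differ by 8.

No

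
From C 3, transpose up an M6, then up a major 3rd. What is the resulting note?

C sharp 4

C3 up a major sixth → A3 (9 semitones).
A major third up from A3 is C#4.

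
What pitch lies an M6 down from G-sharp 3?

B 2

Counting six letter names down from G lands on B.
A major sixth spans 9 semitones, so from G#3 the target pitch is B2.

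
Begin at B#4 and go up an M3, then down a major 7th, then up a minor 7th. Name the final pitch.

B#4 up a major third → D##5 (4 semitones).
Down a major seventh from D##5: E#4 (11 semitones down).
E#4 up a minor seventh → D#5 (10 semitones).

D#5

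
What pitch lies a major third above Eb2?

Counting three letter names up from E lands on G.
Moving 4 semitones up from Eb2 (the size of a major third) reaches G2.

G2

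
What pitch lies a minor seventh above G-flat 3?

F-flat 4

The seventh takes the letter from G up to F.
Moving 10 semitones up from Gb3 (the size of a minor seventh) reaches Fb4.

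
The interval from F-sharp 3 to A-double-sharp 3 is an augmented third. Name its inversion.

d6

The rule of nine gives the new number: 9 − 3 = 6, so a third becomes a sixth.
And augmented becomes diminished under inversion, so we get a diminished sixth.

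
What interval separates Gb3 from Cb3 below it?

Descending from Gb3 to Cb3 is the same interval as ascending Cb3 to Gb3.
C to G spans five letter names (C-D-E-F-G), so the interval is some kind of fifth.
Cb3 to Gb3 is 7 semitones, matching the perfect fifth exactly, so the quality is perfect.

perfect 5th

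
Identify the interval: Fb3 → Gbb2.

major seventh

Descending from Fb3 to Gbb2 is the same interval as ascending Gbb2 to Fb3.
G to F spans seven letter names (G-A-B-C-D-E-F) — that makes it a seventh of some quality.
Counting semitones, Gbb2→Fb3 is 11, which is the major seventh.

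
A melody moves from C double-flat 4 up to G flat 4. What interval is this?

augmented fifth

C to G spans five letter names (C-D-E-F-G) — that makes it a fifth of some quality.
A perfect fifth would be 7 semitones; Cbb4 to Gb4 is 8, one semitone wider, so the interval is augmented.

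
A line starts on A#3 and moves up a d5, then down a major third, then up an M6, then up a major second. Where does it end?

B4

A#3 up a diminished fifth → E4 (6 semitones).
Down a major third from E4: C4 (4 semitones down).
C4 up a major sixth → A4 (9 semitones).
A major second up from A4 is B4.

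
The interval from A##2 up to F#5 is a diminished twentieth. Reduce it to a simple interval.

diminished 6th

Each octave removed subtracts seven from the number: 20 − 14 = 6.
Quality carries through unchanged, so the simple form is a diminished sixth.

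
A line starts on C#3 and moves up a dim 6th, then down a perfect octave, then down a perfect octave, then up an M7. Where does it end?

G2

A diminished sixth up from C#3 is Ab3.
A perfect octave down from Ab3 is Ab2.
A perfect octave down from Ab2 is Ab1.
Ab1 up a major seventh → G2 (11 semitones).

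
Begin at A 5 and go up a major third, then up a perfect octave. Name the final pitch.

A5 up a major third → C#6 (4 semitones).
C#6 up a perfect octave → C#7 (12 semitones).

C sharp 7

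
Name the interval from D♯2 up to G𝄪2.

D to G spans four letter names (D-E-F-G), so the interval is some kind of fourth.
The perfect fourth is 5 semitones; here we have 6, one semitone wider: augmented.

augmented fourth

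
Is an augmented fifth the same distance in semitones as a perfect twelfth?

8 semitones (augmented fifth) vs 19 semitones (perfect twelfth): not equal.

No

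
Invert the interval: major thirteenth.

m3

First reduce the compound major thirteenth to its simple form, a major sixth.
Interval numbers invert to sum to nine: 6 + 3 = 9, so a sixth inverts to a third.
Quality inverts too: major becomes minor. That makes the inversion a minor third.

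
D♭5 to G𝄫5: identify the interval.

D to G spans four letter names (D-E-F-G): a fourth.
A perfect fourth would be 5 semitones; Db5 to Gbb5 is 4, one semitone narrower, so the interval is diminished.

diminished fourth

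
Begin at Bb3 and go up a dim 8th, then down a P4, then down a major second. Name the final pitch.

Ebb4

Bb3 up a diminished octave → Bbb4 (11 semitones).
A perfect fourth down from Bbb4 is Fb4.
Down a major second from Fb4: Ebb4 (2 semitones down).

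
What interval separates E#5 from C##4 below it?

Descending from E#5 to C##4 is the same interval as ascending C##4 to E#5.
C to E spans three letter names (C-D-E), plus an octave: a tenth.
At 15 semitones, C##4→E#5 falls one short of a major tenth: minor.
(Equivalently, a compound minor third: a minor third plus an octave.)

minor tenth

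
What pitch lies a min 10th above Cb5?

Ebb6

Three letters up from C (plus an octave) reaches E.
A minor tenth spans 15 semitones, so from Cb5 the target pitch is Ebb6.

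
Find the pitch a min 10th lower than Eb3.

C2

The tenth's letter: E down three letter names plus an octave → C.
Moving 15 semitones down from Eb3 (the size of a minor tenth) reaches C2.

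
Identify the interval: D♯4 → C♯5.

D to C spans seven letter names (D-E-F-G-A-B-C): a seventh.
A major seventh would be 11 semitones, but D#4 to C#5 is 10 — one semitone narrower, making it a minor seventh.

m7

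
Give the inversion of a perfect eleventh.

First reduce the compound perfect eleventh to its simple form, a perfect fourth.
Interval numbers invert to sum to nine: 4 + 5 = 9, so a fourth inverts to a fifth.
Quality inverts too: perfect stays perfect. That makes the inversion a perfect fifth.

P5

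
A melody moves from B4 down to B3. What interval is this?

Descending from B4 to B3 is the same interval as ascending B3 to B4.
B to B is the same letter name, plus an octave: an octave.
B3 to B4 is 12 semitones, matching the perfect octave exactly, so the quality is perfect.

perfect octave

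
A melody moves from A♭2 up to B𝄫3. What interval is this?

A to B spans two letter names (A-B), plus an octave: a ninth.
A major ninth would be 14 semitones, but Ab2 to Bbb3 is 13 — one semitone narrower, making it a minor ninth.
(Equivalently, a compound minor second: a minor second plus an octave.)

minor ninth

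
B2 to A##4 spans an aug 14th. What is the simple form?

augmented 7th

Take out an octave (7 from the number): 14 − 7 = 7.
That makes an augmented fourteenth a compound augmented seventh — an octave plus an augmented seventh.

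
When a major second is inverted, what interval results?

minor seventh

Inverted interval numbers add to nine, so a second pairs with a seventh (2 + 7 = 9).
The quality also flips — major becomes minor — giving a minor seventh.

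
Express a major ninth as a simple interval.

Subtracting seven from the interval number removes an octave: 9 − 7 = 2.
So a major ninth is an octave plus a major second. The quality is unchanged.

major second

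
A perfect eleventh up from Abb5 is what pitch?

The eleventh's letter: A up four letter names plus an octave → D.
Moving 17 semitones up from Abb5 (the size of a perfect eleventh) reaches Dbb7.

Dbb7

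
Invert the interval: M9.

First reduce the compound major ninth to its simple form, a major second.
Interval numbers invert to sum to nine: 2 + 7 = 9, so a second inverts to a seventh.
And major becomes minor under inversion, so we get a minor seventh.

minor 7th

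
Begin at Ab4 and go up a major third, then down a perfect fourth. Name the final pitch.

A major third up from Ab4 is C5.
A perfect fourth down from C5 is G4.

G4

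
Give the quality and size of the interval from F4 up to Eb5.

F to E spans seven letter names (F-G-A-B-C-D-E): a seventh.
A major seventh would be 11 semitones, but F4 to Eb5 is 10 — one semitone narrower, making it a minor seventh.

minor 7th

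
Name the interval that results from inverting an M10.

First reduce the compound major tenth to its simple form, a major third.
Interval numbers invert to sum to nine: 3 + 6 = 9, so a third inverts to a sixth.
Quality inverts too: major becomes minor. That makes the inversion a minor sixth.

minor sixth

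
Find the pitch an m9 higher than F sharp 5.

The ninth's letter: F up two letter names plus an octave → G.
Moving 13 semitones up from F#5 (the size of a minor ninth) reaches G6.

G 6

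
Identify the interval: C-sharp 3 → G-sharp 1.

perfect eleventh

Descending from C#3 to G#1 is the same interval as ascending G#1 to C#3.
G to C spans four letter names (G-A-B-C), plus an octave — that makes it an eleventh of some quality.
G#1 to C#3 is 17 semitones, matching the perfect eleventh exactly, so the quality is perfect.
(Equivalently, a compound perfect fourth: a perfect fourth plus an octave.)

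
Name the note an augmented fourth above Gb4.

C5

Four letter names up from G: C.
An augmented fourth spans 6 semitones, so from Gb4 the target pitch is C5.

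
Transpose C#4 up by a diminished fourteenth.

Bb5

Seven letters up from C (plus an octave) reaches B.
Moving 21 semitones up from C#4 (the size of a diminished fourteenth) reaches Bb5.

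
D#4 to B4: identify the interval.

minor 6th

D to B spans six letter names (D-E-F-G-A-B), so the interval is some kind of sixth.
D#4 to B4 is 8 semitones, a half step short of the major sixth (9), so this is minor.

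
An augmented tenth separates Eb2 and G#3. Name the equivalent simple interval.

augmented 3rd

Take out an octave (7 from the number): 10 − 7 = 3.
Quality carries through unchanged, so the simple form is an augmented third.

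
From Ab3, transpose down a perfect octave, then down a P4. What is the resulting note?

Down a perfect octave from Ab3: Ab2 (12 semitones down).
Down a perfect fourth from Ab2: Eb2 (5 semitones down).

Eb2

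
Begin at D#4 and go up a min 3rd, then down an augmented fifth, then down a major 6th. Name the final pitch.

D#4 up a minor third → F#4 (3 semitones).
An augmented fifth down from F#4 is Bb3.
Down a major sixth from Bb3: Db3 (9 semitones down).

Db3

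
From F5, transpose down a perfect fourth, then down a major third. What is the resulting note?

Down a perfect fourth from F5: C5 (5 semitones down).
Down a major third from C5: Ab4 (4 semitones down).

Ab4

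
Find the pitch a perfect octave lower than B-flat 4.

B-flat 3

For an octave the letter name doesn't change: still B, an octave down.
A perfect octave is 12 semitones; 12 semitones down from Bb4 gives Bb3.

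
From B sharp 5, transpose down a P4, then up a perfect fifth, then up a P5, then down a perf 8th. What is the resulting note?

G double-sharp 5

Down a perfect fourth from B#5: F##5 (5 semitones down).
A perfect fifth up from F##5 is C##6.
A perfect fifth up from C##6 is G##6.
A perfect octave down from G##6 is G##5.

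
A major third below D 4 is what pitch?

Three letter names down from D: B.
A major third spans 4 semitones, so from D4 the target pitch is Bb3.

B-flat 3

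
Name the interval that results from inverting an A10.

d6

First reduce the compound augmented tenth to its simple form, an augmented third.
Inverted interval numbers add to nine, so a third pairs with a sixth (3 + 6 = 9).
The quality also flips — augmented becomes diminished — giving a diminished sixth.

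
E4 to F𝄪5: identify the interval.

E to F spans two letter names (E-F), plus an octave: a ninth.
A major ninth would be 14 semitones; E4 to F##5 is 15, one semitone wider, so the interval is augmented.
(Equivalently, a compound augmented second: an augmented second plus an octave.)

augmented ninth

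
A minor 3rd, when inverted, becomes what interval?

The rule of nine gives the new number: 9 − 3 = 6, so a third becomes a sixth.
Quality inverts too: minor becomes major. That makes the inversion a major sixth.

major 6th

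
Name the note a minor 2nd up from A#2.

B2

Counting two letter names up from A lands on B.
Moving 1 semitone up from A#2 (the size of a minor second) reaches B2.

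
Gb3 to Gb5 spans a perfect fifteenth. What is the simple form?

Each octave removed subtracts seven from the number: 15 − 7 = 8.
So a perfect fifteenth is an octave plus a perfect octave. The quality is unchanged.

perfect 8th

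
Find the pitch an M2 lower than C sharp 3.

B 2

The second takes the letter from C down to B.
A major second is 2 semitones; 2 semitones down from C#3 gives B2.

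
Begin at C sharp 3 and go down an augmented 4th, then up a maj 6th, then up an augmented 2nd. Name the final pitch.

Down an augmented fourth from C#3: G2 (6 semitones down).
A major sixth up from G2 is E3.
An augmented second up from E3 is F##3.

F double-sharp 3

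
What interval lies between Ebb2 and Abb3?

E to A spans four letter names (E-F-G-A), plus an octave, so the interval is some kind of eleventh.
The perfect eleventh spans 17 semitones, and Ebb2 to Abb3 is exactly 17 semitones — so this is a perfect eleventh.
(Equivalently, a compound perfect fourth: a perfect fourth plus an octave.)

perfect eleventh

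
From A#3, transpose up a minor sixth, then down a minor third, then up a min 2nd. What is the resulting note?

E4

Up a minor sixth from A#3: F#4 (8 semitones up).
A minor third down from F#4 is D#4.
D#4 up a minor second → E4 (1 semitone).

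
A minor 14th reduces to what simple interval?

minor 7th

Each octave removed subtracts seven from the number: 14 − 7 = 7.
Quality carries through unchanged, so the simple form is a minor seventh.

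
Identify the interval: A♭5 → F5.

Descending from Ab5 to F5 is the same interval as ascending F5 to Ab5.
F to A spans three letter names (F-G-A) — that makes it a third of some quality.
F5 to Ab5 is 3 semitones, a half step short of the major third (4), so this is minor.

minor third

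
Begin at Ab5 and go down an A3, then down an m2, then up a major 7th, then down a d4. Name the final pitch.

Ab5 down an augmented third → Fbb5 (5 semitones).
Fbb5 down a minor second → Ebb5 (1 semitone).
Up a major seventh from Ebb5: Db6 (11 semitones up).
Db6 down a diminished fourth → A5 (4 semitones).

A5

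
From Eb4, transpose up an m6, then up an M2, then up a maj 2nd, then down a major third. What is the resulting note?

Up a minor sixth from Eb4: Cb5 (8 semitones up).
Cb5 up a major second → Db5 (2 semitones).
Up a major second from Db5: Eb5 (2 semitones up).
A major third down from Eb5 is Cb5.

Cb5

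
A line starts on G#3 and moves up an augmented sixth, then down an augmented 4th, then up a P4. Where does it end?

An augmented sixth up from G#3 is E##4.
An augmented fourth down from E##4 is B#3.
Up a perfect fourth from B#3: E#4 (5 semitones up).

E#4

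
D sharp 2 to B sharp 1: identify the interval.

Descending from D#2 to B#1 is the same interval as ascending B#1 to D#2.
B to D spans three letter names (B-C-D): a third.
A major third would be 4 semitones, but B#1 to D#2 is 3 — one semitone narrower, making it a minor third.

minor third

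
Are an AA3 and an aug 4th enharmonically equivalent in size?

Yes

Both span 6 semitones: a doubly augmented third and an augmented fourth are the same chromatic distance.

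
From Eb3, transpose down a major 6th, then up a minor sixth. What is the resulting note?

Down a major sixth from Eb3: Gb2 (9 semitones down).
Up a minor sixth from Gb2: Ebb3 (8 semitones up).

Ebb3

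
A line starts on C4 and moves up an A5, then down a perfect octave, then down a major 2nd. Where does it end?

C4 up an augmented fifth → G#4 (8 semitones).
A perfect octave down from G#4 is G#3.
G#3 down a major second → F#3 (2 semitones).

F#3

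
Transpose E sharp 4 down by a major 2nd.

Two letter names down from E: D.
Moving 2 semitones down from E#4 (the size of a major second) reaches D#4.

D sharp 4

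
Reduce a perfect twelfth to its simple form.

Take out an octave (7 from the number): 12 − 7 = 5.
Quality carries through unchanged, so the simple form is a perfect fifth.

perfect fifth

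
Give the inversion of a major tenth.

First reduce the compound major tenth to its simple form, a major third.
Inverted interval numbers add to nine, so a third pairs with a sixth (3 + 6 = 9).
The quality also flips — major becomes minor — giving a minor sixth.

minor sixth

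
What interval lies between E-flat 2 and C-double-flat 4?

E to C spans six letter names (E-F-G-A-B-C), plus an octave, so the interval is some kind of thirteenth.
The major thirteenth is 21 semitones; here we have 19, two semitones narrower: diminished.
(Equivalently, a compound diminished sixth: a diminished sixth plus an octave.)

d13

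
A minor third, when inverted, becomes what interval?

Interval numbers invert to sum to nine: 3 + 6 = 9, so a third inverts to a sixth.
Quality inverts too: minor becomes major. That makes the inversion a major sixth.

M6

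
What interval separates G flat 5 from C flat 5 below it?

Descending from Gb5 to Cb5 is the same interval as ascending Cb5 to Gb5.
C to G spans five letter names (C-D-E-F-G), so the interval is some kind of fifth.
The perfect fifth spans 7 semitones, and Cb5 to Gb5 is exactly 7 semitones — so this is a perfect fifth.

perfect fifth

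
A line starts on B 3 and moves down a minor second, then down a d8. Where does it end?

Down a minor second from B3: A#3 (1 semitone down).
A#3 down a diminished octave → A##2 (11 semitones).

A double-sharp 2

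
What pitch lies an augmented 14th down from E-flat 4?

F-double-flat 2

The fourteenth's letter: E down seven letter names plus an octave → F.
Moving 24 semitones down from Eb4 (the size of an augmented fourteenth) reaches Fbb2.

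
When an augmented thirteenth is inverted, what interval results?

d3

First reduce the compound augmented thirteenth to its simple form, an augmented sixth.
The rule of nine gives the new number: 9 − 6 = 3, so a sixth becomes a third.
And augmented becomes diminished under inversion, so we get a diminished third.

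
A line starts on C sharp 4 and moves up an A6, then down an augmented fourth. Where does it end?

E sharp 4

An augmented sixth up from C#4 is A##4.
Down an augmented fourth from A##4: E#4 (6 semitones down).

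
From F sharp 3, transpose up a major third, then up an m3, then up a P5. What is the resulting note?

A major third up from F#3 is A#3.
A minor third up from A#3 is C#4.
C#4 up a perfect fifth → G#4 (7 semitones).

G sharp 4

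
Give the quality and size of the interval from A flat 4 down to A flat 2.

perfect 15th

Descending from Ab4 to Ab2 is the same interval as ascending Ab2 to Ab4.
A to A is the same letter name, plus 2 octaves: a fifteenth.
Ab2 to Ab4 is 24 semitones, matching the perfect fifteenth exactly, so the quality is perfect.
(Equivalently, a compound perfect octave: a perfect octave plus an octave.)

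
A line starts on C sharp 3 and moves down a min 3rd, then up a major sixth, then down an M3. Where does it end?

D sharp 3

A minor third down from C#3 is A#2.
A major sixth up from A#2 is F##3.
A major third down from F##3 is D#3.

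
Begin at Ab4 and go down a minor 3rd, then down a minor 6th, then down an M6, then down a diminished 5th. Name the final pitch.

F#2

Ab4 down a minor third → F4 (3 semitones).
Down a minor sixth from F4: A3 (8 semitones down).
Down a major sixth from A3: C3 (9 semitones down).
C3 down a diminished fifth → F#2 (6 semitones).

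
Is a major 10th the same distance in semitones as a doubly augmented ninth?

A major tenth spans 16 semitones, and a doubly augmented ninth also spans 16 semitones — they're enharmonic.

Yes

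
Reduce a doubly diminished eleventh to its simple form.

dd4

Subtracting seven from the interval number removes an octave: 11 − 7 = 4.
Quality carries through unchanged, so the simple form is a doubly diminished fourth.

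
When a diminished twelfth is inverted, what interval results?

First reduce the compound diminished twelfth to its simple form, a diminished fifth.
Inverted interval numbers add to nine, so a fifth pairs with a fourth (5 + 4 = 9).
Quality inverts too: diminished becomes augmented. That makes the inversion an augmented fourth.

augmented 4th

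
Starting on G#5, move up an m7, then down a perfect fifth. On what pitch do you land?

B5

A minor seventh up from G#5 is F#6.
A perfect fifth down from F#6 is B5.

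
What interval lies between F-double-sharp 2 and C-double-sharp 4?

F to C spans five letter names (F-G-A-B-C), plus an octave, so the interval is some kind of twelfth.
Counting semitones, F##2→C##4 is 19, which is the perfect twelfth.
(Equivalently, a compound perfect fifth: a perfect fifth plus an octave.)

perfect 12th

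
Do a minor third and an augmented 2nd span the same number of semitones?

A minor third = 3 semitones = an augmented second; enharmonically equal.

Yes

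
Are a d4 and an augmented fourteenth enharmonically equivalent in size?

No

A diminished fourth spans 4 semitones; an augmented fourteenth spans 24 semitones. They differ by 20.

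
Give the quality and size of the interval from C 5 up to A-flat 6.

minor 13th

C to A spans six letter names (C-D-E-F-G-A), plus an octave, so the interval is some kind of thirteenth.
C5 to Ab6 is 20 semitones, a half step short of the major thirteenth (21), so this is minor.
(Equivalently, a compound minor sixth: a minor sixth plus an octave.)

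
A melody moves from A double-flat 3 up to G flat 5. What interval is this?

A to G spans seven letter names (A-B-C-D-E-F-G), plus an octave — that makes it a fourteenth of some quality.
The major fourteenth spans 23 semitones, and Abb3 to Gb5 is exactly 23 semitones — so this is a major fourteenth.
(Equivalently, a compound major seventh: a major seventh plus an octave.)

M14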